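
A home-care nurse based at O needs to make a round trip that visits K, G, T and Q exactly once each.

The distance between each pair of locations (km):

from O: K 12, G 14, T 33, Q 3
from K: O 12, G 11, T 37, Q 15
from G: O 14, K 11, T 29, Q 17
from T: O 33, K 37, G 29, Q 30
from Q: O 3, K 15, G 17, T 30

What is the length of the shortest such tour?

Minimum total distance: 85 km.

There are 12 distinct closed tours to check (reversals are equivalent).
O→K→G→T→Q→O: 12+11+29+30+3 = 85
O→K→G→Q→T→O: 12+11+17+30+33 = 103
O→K→T→G→Q→O: 12+37+29+17+3 = 98
O→K→T→Q→G→O: 12+37+30+17+14 = 110
O→K→Q→G→T→O: 12+15+17+29+33 = 106
O→K→Q→T→G→O: 12+15+30+29+14 = 100
O→G→K→T→Q→O: 14+11+37+30+3 = 95
O→G→K→Q→T→O: 14+11+15+30+33 = 103
O→G→T→K→Q→O: 14+29+37+15+3 = 98
O→G→Q→K→T→O: 14+17+15+37+33 = 116
O→T→K→G→Q→O: 33+37+11+17+3 = 101
O→T→G→K→Q→O: 33+29+11+15+3 = 91
The minimum is 85.
One optimal route: O → K → G → T → Q → O (or its reverse).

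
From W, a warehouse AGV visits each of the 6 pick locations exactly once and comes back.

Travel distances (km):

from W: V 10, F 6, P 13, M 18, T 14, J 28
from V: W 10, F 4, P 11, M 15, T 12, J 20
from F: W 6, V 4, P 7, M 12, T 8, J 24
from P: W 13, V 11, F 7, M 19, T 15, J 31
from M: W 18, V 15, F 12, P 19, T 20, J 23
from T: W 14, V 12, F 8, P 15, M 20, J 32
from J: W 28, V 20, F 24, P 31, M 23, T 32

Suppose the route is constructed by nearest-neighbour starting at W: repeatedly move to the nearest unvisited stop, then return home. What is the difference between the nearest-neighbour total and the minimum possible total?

6 km longer than the optimal tour.

W: F=6, V=10, P=13, T=14, M=18, J=28 ⇒ F
F: V=4, P=7, T=8, M=12, J=24 ⇒ V
V: P=11, T=12, M=15, J=20 ⇒ P
P: T=15, M=19, J=31 ⇒ T
T: M=20, J=32 ⇒ M
M: J=23 ⇒ J
NN route W → F → V → P → T → M → J → W costs 107.
Optimal: W → V → J → M → F → P → T → W costs 101 (by enumerating all 360 distinct tours).
Excess = 107 − 101 = 6.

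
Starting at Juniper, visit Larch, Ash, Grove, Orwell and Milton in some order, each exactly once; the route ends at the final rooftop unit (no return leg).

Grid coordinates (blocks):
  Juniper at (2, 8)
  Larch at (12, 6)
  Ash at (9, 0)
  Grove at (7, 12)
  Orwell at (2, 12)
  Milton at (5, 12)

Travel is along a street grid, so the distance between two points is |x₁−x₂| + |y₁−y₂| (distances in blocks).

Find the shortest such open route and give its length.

29 blocks — the minimum one-way total.

There are 5! = 120 possible orderings.
Juniper → Larch → Ash → Grove → Orwell → Milton: 12+9+14+5+3 = 43
Juniper → Larch → Ash → Grove → Milton → Orwell: 12+9+14+2+3 = 40
Juniper → Larch → Ash → Orwell → Grove → Milton: 12+9+19+5+2 = 47
Juniper → Larch → Ash → Orwell → Milton → Grove: 12+9+19+3+2 = 45
Juniper → Larch → Ash → Milton → Grove → Orwell: 12+9+16+2+5 = 44
Juniper → Larch → Ash → Milton → Orwell → Grove: 12+9+16+3+5 = 45
Juniper → Larch → Grove → Ash → Orwell → Milton: 12+11+14+19+3 = 59
Juniper → Larch → Grove → Ash → Milton → Orwell: 12+11+14+16+3 = 56
Juniper → Larch → Grove → Orwell → Ash → Milton: 12+11+5+19+16 = 63
Juniper → Larch → Grove → Orwell → Milton → Ash: 12+11+5+3+16 = 47
Juniper → Larch → Grove → Milton → Ash → Orwell: 12+11+2+16+19 = 60
Juniper → Larch → Grove → Milton → Orwell → Ash: 12+11+2+3+19 = 47
Juniper → Larch → Orwell → Ash → Grove → Milton: 12+16+19+14+2 = 63
Juniper → Larch → Orwell → Ash → Milton → Grove: 12+16+19+16+2 = 65
… (106 more)
Juniper → Orwell → Milton → Grove → Larch → Ash: 4+3+2+11+9 = 29  ← best
The minimum is 29.
One shortest path: Juniper → Orwell → Milton → Grove → Larch → Ash.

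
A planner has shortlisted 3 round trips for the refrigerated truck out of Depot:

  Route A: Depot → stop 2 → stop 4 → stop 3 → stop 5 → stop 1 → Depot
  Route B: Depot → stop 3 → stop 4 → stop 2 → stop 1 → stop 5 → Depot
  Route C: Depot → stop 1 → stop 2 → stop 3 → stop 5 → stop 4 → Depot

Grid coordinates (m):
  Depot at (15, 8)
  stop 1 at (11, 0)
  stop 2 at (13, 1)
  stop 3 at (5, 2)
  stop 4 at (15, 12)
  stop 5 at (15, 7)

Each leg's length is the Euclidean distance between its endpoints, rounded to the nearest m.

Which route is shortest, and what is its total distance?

39 m — Route C is the shortest.

Route A: 7 + 11 + 14 + 11 + 8 + 9 = 60
Route B: 12 + 14 + 11 + 2 + 8 + 1 = 48
Route C: 9 + 2 + 8 + 11 + 5 + 4 = 39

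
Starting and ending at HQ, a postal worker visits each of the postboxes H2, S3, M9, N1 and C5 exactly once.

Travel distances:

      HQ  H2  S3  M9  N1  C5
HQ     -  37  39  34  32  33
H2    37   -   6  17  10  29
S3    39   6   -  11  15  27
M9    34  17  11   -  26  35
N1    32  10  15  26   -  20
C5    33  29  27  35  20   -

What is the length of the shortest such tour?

Minimum total distance: 114.

HQ → H2 → S3 → M9 → N1 → C5 → HQ: 37+6+11+26+20+33 = 133
HQ → H2 → S3 → M9 → C5 → N1 → HQ: 37+6+11+35+20+32 = 141
HQ → H2 → S3 → N1 → M9 → C5 → HQ: 37+6+15+26+35+33 = 152
HQ → H2 → S3 → N1 → C5 → M9 → HQ: 37+6+15+20+35+34 = 147
HQ → H2 → S3 → C5 → M9 → N1 → HQ: 37+6+27+35+26+32 = 163
HQ → H2 → S3 → C5 → N1 → M9 → HQ: 37+6+27+20+26+34 = 150
HQ → H2 → M9 → S3 → N1 → C5 → HQ: 37+17+11+15+20+33 = 133
HQ → H2 → M9 → S3 → C5 → N1 → HQ: 37+17+11+27+20+32 = 144
HQ → H2 → M9 → N1 → S3 → C5 → HQ: 37+17+26+15+27+33 = 155
HQ → H2 → M9 → N1 → C5 → S3 → HQ: 37+17+26+20+27+39 = 166
HQ → H2 → M9 → C5 → S3 → N1 → HQ: 37+17+35+27+15+32 = 163
HQ → H2 → M9 → C5 → N1 → S3 → HQ: 37+17+35+20+15+39 = 163
HQ → H2 → N1 → S3 → M9 → C5 → HQ: 37+10+15+11+35+33 = 141
HQ → H2 → N1 → S3 → C5 → M9 → HQ: 37+10+15+27+35+34 = 158
… (46 more)
HQ → M9 → S3 → H2 → N1 → C5 → HQ: 34+11+6+10+20+33 = 114  ← best
The minimum is 114.
One optimal route: HQ → M9 → S3 → H2 → N1 → C5 → HQ (or its reverse).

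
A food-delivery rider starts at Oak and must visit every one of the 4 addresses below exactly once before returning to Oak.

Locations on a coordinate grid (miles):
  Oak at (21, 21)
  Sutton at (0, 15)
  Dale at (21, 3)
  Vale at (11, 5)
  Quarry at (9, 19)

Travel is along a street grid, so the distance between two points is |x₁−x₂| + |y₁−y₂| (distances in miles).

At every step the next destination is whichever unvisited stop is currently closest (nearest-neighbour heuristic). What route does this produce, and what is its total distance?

From Oak: distances to unvisited — Quarry=14, Dale=18, Vale=26, Sutton=27. Nearest is Quarry (14).
From Quarry: distances to unvisited — Sutton=13, Vale=16, Dale=28. Nearest is Sutton (13).
From Sutton: distances to unvisited — Vale=21, Dale=33. Nearest is Vale (21).
From Vale: distances to unvisited — Dale=12. Nearest is Dale (12).
Return Dale→Oak: 18.
Total = 14 + 13 + 21 + 12 + 18 = 78.

Nearest-neighbour total = 78 miles; route Oak → Quarry → Sutton → Vale → Dale → Oak.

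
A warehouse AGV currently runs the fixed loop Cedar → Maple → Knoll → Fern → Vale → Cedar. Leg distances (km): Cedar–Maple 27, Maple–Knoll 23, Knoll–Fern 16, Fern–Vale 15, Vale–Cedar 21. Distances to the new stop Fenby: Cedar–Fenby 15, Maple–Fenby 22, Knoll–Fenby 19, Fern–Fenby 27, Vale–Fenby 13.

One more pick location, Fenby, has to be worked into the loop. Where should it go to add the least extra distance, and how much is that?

Insertion cost between consecutive stops i–j is d(i,Fenby) + d(Fenby,j) − d(i,j):
  between Cedar and Maple: 15 + 22 − 27 = 10
  between Maple and Knoll: 22 + 19 − 23 = 18
  between Knoll and Fern: 19 + 27 − 16 = 30
  between Fern and Vale: 27 + 13 − 15 = 25
  between Vale and Cedar: 13 + 15 − 21 = 7
Cheapest insertion is between Vale and Cedar, adding 7.
New total = 102 + 7 = 109.

Adding 7 km by placing Fenby on the Vale–Cedar leg.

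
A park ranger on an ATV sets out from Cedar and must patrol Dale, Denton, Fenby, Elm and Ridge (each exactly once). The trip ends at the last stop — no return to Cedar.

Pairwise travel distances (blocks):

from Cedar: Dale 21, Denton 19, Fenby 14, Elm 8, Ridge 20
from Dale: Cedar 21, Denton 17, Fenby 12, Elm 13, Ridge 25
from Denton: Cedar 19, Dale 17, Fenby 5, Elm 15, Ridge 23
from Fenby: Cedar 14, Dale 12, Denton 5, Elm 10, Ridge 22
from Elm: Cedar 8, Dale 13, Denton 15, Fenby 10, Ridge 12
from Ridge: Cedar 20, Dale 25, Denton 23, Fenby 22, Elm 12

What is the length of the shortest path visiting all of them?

There are 5! = 120 possible orderings.
Cedar→Dale→Denton→Fenby→Elm→Ridge: 21+17+5+10+12 = 65
Cedar→Dale→Denton→Fenby→Ridge→Elm: 21+17+5+22+12 = 77
Cedar→Dale→Denton→Elm→Fenby→Ridge: 21+17+15+10+22 = 85
Cedar→Dale→Denton→Elm→Ridge→Fenby: 21+17+15+12+22 = 87
Cedar→Dale→Denton→Ridge→Fenby→Elm: 21+17+23+22+10 = 93
Cedar→Dale→Denton→Ridge→Elm→Fenby: 21+17+23+12+10 = 83
Cedar→Dale→Fenby→Denton→Elm→Ridge: 21+12+5+15+12 = 65
Cedar→Dale→Fenby→Denton→Ridge→Elm: 21+12+5+23+12 = 73
Cedar→Dale→Fenby→Elm→Denton→Ridge: 21+12+10+15+23 = 81
Cedar→Dale→Fenby→Elm→Ridge→Denton: 21+12+10+12+23 = 78
Cedar→Dale→Fenby→Ridge→Denton→Elm: 21+12+22+23+15 = 93
Cedar→Dale→Fenby→Ridge→Elm→Denton: 21+12+22+12+15 = 82
Cedar→Dale→Elm→Denton→Fenby→Ridge: 21+13+15+5+22 = 76
Cedar→Dale→Elm→Denton→Ridge→Fenby: 21+13+15+23+22 = 94
… (106 more)
Cedar→Elm→Ridge→Denton→Fenby→Dale: 8+12+23+5+12 = 60  ← best
The minimum is 60.
One shortest path: Cedar → Elm → Ridge → Denton → Fenby → Dale.

Shortest open route: 60 blocks.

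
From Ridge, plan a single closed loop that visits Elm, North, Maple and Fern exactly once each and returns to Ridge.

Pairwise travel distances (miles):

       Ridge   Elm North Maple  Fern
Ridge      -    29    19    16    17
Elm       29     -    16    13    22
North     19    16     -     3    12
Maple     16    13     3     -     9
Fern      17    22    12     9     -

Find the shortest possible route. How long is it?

74 miles — the shortest possible round trip.

There are 12 distinct closed tours to check (reversals are equivalent).
Ridge-Elm-North-Maple-Fern-Ridge: 29+16+3+9+17 = 74
Ridge-Elm-North-Fern-Maple-Ridge: 29+16+12+9+16 = 82
Ridge-Elm-Maple-North-Fern-Ridge: 29+13+3+12+17 = 74
Ridge-Elm-Maple-Fern-North-Ridge: 29+13+9+12+19 = 82
Ridge-Elm-Fern-North-Maple-Ridge: 29+22+12+3+16 = 82
Ridge-Elm-Fern-Maple-North-Ridge: 29+22+9+3+19 = 82
Ridge-North-Elm-Maple-Fern-Ridge: 19+16+13+9+17 = 74
Ridge-North-Elm-Fern-Maple-Ridge: 19+16+22+9+16 = 82
Ridge-North-Maple-Elm-Fern-Ridge: 19+3+13+22+17 = 74
Ridge-North-Fern-Elm-Maple-Ridge: 19+12+22+13+16 = 82
Ridge-Maple-Elm-North-Fern-Ridge: 16+13+16+12+17 = 74
Ridge-Maple-North-Elm-Fern-Ridge: 16+3+16+22+17 = 74
The minimum is 74.
One optimal route: Ridge → Elm → North → Maple → Fern → Ridge (or its reverse).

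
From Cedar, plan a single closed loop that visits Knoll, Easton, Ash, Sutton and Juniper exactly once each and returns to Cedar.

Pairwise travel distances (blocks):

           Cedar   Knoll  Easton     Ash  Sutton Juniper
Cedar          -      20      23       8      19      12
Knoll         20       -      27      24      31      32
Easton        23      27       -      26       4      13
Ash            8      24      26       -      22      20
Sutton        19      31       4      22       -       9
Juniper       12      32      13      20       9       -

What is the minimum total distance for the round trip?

Minimum total distance: 84 blocks.

Cedar→Knoll→Easton→Ash→Sutton→Juniper→Cedar: 20+27+26+22+9+12 = 116
Cedar→Knoll→Easton→Ash→Juniper→Sutton→Cedar: 20+27+26+20+9+19 = 121
Cedar→Knoll→Easton→Sutton→Ash→Juniper→Cedar: 20+27+4+22+20+12 = 105
Cedar→Knoll→Easton→Sutton→Juniper→Ash→Cedar: 20+27+4+9+20+8 = 88
Cedar→Knoll→Easton→Juniper→Ash→Sutton→Cedar: 20+27+13+20+22+19 = 121
Cedar→Knoll→Easton→Juniper→Sutton→Ash→Cedar: 20+27+13+9+22+8 = 99
Cedar→Knoll→Ash→Easton→Sutton→Juniper→Cedar: 20+24+26+4+9+12 = 95
Cedar→Knoll→Ash→Easton→Juniper→Sutton→Cedar: 20+24+26+13+9+19 = 111
Cedar→Knoll→Ash→Sutton→Easton→Juniper→Cedar: 20+24+22+4+13+12 = 95
Cedar→Knoll→Ash→Sutton→Juniper→Easton→Cedar: 20+24+22+9+13+23 = 111
Cedar→Knoll→Ash→Juniper→Easton→Sutton→Cedar: 20+24+20+13+4+19 = 100
Cedar→Knoll→Ash→Juniper→Sutton→Easton→Cedar: 20+24+20+9+4+23 = 100
Cedar→Knoll→Sutton→Easton→Ash→Juniper→Cedar: 20+31+4+26+20+12 = 113
Cedar→Knoll→Sutton→Easton→Juniper→Ash→Cedar: 20+31+4+13+20+8 = 96
… (46 more)
Cedar→Ash→Knoll→Easton→Sutton→Juniper→Cedar: 8+24+27+4+9+12 = 84  ← best
The minimum is 84.
One optimal route: Cedar → Ash → Knoll → Easton → Sutton → Juniper → Cedar (or its reverse).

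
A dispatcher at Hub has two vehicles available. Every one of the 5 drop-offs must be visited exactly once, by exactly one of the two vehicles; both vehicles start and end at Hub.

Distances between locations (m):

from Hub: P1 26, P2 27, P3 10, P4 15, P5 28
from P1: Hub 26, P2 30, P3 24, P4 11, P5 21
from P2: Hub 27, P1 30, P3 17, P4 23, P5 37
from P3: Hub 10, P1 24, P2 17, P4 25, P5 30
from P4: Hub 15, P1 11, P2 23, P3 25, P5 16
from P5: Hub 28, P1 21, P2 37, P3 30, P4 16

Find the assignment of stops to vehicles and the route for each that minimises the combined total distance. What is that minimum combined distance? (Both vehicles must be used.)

There are 2^4 − 1 = 15 ways to divide the 5 stops into two non-empty groups. For each, the best each vehicle can do is its own shortest tour through its group:
  {P1} + {P2, P3, P4, P5}: 52 + 94 = 146
  {P2} + {P1, P3, P4, P5}: 54 + 86 = 140
  {P1, P2} + {P3, P4, P5}: 83 + 71 = 154
  {P3} + {P1, P2, P4, P5}: 20 + 109 = 129
  {P1, P3} + {P2, P4, P5}: 60 + 94 = 154
  {P2, P3} + {P1, P4, P5}: 54 + 75 = 129
  … (15 splits in total)
Best: vehicle 1 Hub → P3 → Hub = 20; vehicle 2 Hub → P2 → P1 → P5 → P4 → Hub = 109; combined 129.

129 m — the smallest possible combined total.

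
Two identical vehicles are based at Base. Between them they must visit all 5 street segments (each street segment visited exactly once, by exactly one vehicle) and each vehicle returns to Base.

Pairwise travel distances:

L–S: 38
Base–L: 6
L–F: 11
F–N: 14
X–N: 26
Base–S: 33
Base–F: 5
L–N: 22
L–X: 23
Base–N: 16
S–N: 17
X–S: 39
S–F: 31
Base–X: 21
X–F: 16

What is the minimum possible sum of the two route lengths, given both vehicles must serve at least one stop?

Try each way of splitting the stops between the two vehicles (each non-empty) and, for each split, find the best tour for each vehicle:
  {L} + {X, S, F, N}: 12 + 93 = 105
  {X} + {L, S, F, N}: 42 + 80 = 122
  {L, X} + {S, F, N}: 50 + 69 = 119
  {S} + {L, X, F, N}: 66 + 74 = 140
  {L, S} + {X, F, N}: 77 + 63 = 140
  {X, S} + {L, F, N}: 93 + 47 = 140
  … (15 splits in total)
Best: vehicle 1 Base → L → Base = 12; vehicle 2 Base → F → X → S → N → Base = 93; combined 105.

Minimum combined distance: 105.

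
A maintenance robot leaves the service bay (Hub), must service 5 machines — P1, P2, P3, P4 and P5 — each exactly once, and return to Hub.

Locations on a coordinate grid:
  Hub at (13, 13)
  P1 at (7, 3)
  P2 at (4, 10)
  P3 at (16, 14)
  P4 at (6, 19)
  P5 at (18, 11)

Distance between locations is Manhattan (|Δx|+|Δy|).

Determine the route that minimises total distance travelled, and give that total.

There are 60 distinct closed tours to check (reversals are equivalent).
Hub → P1 → P2 → P3 → P4 → P5 → Hub: 16+10+16+15+20+7 = 84
Hub → P1 → P2 → P3 → P5 → P4 → Hub: 16+10+16+5+20+13 = 80
Hub → P1 → P2 → P4 → P3 → P5 → Hub: 16+10+11+15+5+7 = 64
Hub → P1 → P2 → P4 → P5 → P3 → Hub: 16+10+11+20+5+4 = 66
Hub → P1 → P2 → P5 → P3 → P4 → Hub: 16+10+15+5+15+13 = 74
Hub → P1 → P2 → P5 → P4 → P3 → Hub: 16+10+15+20+15+4 = 80
Hub → P1 → P3 → P2 → P4 → P5 → Hub: 16+20+16+11+20+7 = 90
Hub → P1 → P3 → P2 → P5 → P4 → Hub: 16+20+16+15+20+13 = 100
Hub → P1 → P3 → P4 → P2 → P5 → Hub: 16+20+15+11+15+7 = 84
Hub → P1 → P3 → P4 → P5 → P2 → Hub: 16+20+15+20+15+12 = 98
Hub → P1 → P3 → P5 → P2 → P4 → Hub: 16+20+5+15+11+13 = 80
Hub → P1 → P3 → P5 → P4 → P2 → Hub: 16+20+5+20+11+12 = 84
Hub → P1 → P4 → P2 → P3 → P5 → Hub: 16+17+11+16+5+7 = 72
Hub → P1 → P4 → P2 → P5 → P3 → Hub: 16+17+11+15+5+4 = 68
… (46 more)
Hub → P3 → P5 → P1 → P2 → P4 → Hub: 4+5+19+10+11+13 = 62  ← best
The minimum is 62.
One optimal route: Hub → P3 → P5 → P1 → P2 → P4 → Hub (or its reverse).

Shortest round trip = 62.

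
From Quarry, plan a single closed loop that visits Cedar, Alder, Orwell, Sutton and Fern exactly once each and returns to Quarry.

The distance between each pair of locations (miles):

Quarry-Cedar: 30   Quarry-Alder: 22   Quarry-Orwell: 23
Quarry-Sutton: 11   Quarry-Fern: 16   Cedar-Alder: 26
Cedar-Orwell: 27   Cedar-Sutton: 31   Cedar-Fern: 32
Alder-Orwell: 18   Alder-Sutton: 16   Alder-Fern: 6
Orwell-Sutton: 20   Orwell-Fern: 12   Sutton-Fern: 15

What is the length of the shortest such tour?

Shortest round trip = 102 miles.

With 5 stops there are 5!/2 = 60 distinct round trips (a route and its reverse cost the same).
Quarry → Cedar → Alder → Orwell → Sutton → Fern → Quarry: 30+26+18+20+15+16 = 125
Quarry → Cedar → Alder → Orwell → Fern → Sutton → Quarry: 30+26+18+12+15+11 = 112
Quarry → Cedar → Alder → Sutton → Orwell → Fern → Quarry: 30+26+16+20+12+16 = 120
Quarry → Cedar → Alder → Sutton → Fern → Orwell → Quarry: 30+26+16+15+12+23 = 122
Quarry → Cedar → Alder → Fern → Orwell → Sutton → Quarry: 30+26+6+12+20+11 = 105
Quarry → Cedar → Alder → Fern → Sutton → Orwell → Quarry: 30+26+6+15+20+23 = 120
Quarry → Cedar → Orwell → Alder → Sutton → Fern → Quarry: 30+27+18+16+15+16 = 122
Quarry → Cedar → Orwell → Alder → Fern → Sutton → Quarry: 30+27+18+6+15+11 = 107
Quarry → Cedar → Orwell → Sutton → Alder → Fern → Quarry: 30+27+20+16+6+16 = 115
Quarry → Cedar → Orwell → Sutton → Fern → Alder → Quarry: 30+27+20+15+6+22 = 120
Quarry → Cedar → Orwell → Fern → Alder → Sutton → Quarry: 30+27+12+6+16+11 = 102
Quarry → Cedar → Orwell → Fern → Sutton → Alder → Quarry: 30+27+12+15+16+22 = 122
Quarry → Cedar → Sutton → Alder → Orwell → Fern → Quarry: 30+31+16+18+12+16 = 123
Quarry → Cedar → Sutton → Alder → Fern → Orwell → Quarry: 30+31+16+6+12+23 = 118
… (46 more)
The minimum is 102.
One optimal route: Quarry → Cedar → Orwell → Fern → Alder → Sutton → Quarry (or its reverse).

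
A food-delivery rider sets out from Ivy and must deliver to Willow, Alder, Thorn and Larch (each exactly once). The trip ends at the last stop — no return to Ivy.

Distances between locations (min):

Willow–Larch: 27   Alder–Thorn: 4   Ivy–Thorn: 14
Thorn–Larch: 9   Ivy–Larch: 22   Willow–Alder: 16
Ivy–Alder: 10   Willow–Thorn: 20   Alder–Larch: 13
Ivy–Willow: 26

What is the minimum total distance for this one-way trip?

There are 4! = 24 possible orderings.
Ivy - Willow - Alder - Thorn - Larch: 26+16+4+9 = 55
Ivy - Willow - Alder - Larch - Thorn: 26+16+13+9 = 64
Ivy - Willow - Thorn - Alder - Larch: 26+20+4+13 = 63
Ivy - Willow - Thorn - Larch - Alder: 26+20+9+13 = 68
Ivy - Willow - Larch - Alder - Thorn: 26+27+13+4 = 70
Ivy - Willow - Larch - Thorn - Alder: 26+27+9+4 = 66
Ivy - Alder - Willow - Thorn - Larch: 10+16+20+9 = 55
Ivy - Alder - Willow - Larch - Thorn: 10+16+27+9 = 62
Ivy - Alder - Thorn - Willow - Larch: 10+4+20+27 = 61
Ivy - Alder - Thorn - Larch - Willow: 10+4+9+27 = 50
Ivy - Alder - Larch - Willow - Thorn: 10+13+27+20 = 70
Ivy - Alder - Larch - Thorn - Willow: 10+13+9+20 = 52
Ivy - Thorn - Willow - Alder - Larch: 14+20+16+13 = 63
Ivy - Thorn - Willow - Larch - Alder: 14+20+27+13 = 74
… (10 more)
The minimum is 50.
One shortest path: Ivy → Alder → Thorn → Larch → Willow.

50 min — the minimum one-way total.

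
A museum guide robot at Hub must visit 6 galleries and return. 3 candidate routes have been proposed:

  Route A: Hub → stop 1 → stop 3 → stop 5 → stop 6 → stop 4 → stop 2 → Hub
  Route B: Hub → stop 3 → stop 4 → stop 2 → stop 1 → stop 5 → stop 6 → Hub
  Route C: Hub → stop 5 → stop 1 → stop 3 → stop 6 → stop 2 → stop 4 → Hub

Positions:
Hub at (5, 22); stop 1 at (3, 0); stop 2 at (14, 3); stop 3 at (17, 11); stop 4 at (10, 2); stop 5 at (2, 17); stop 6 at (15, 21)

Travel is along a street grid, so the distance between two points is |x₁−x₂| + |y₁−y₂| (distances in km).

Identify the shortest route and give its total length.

104 km — Route B is the shortest.

Route A: 24 + 25 + 21 + 17 + 24 + 5 + 28 = 144
Route B: 23 + 16 + 5 + 14 + 18 + 17 + 11 = 104
Route C: 8 + 18 + 25 + 12 + 19 + 5 + 25 = 112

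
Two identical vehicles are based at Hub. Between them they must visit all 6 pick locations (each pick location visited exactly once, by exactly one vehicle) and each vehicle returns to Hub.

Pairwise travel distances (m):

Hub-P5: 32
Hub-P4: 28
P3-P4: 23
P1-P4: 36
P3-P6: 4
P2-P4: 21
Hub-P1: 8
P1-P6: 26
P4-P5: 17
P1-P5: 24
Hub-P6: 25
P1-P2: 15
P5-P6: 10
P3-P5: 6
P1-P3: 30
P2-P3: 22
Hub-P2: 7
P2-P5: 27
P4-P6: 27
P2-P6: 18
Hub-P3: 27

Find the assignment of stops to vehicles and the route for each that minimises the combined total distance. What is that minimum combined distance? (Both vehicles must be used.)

Try each way of splitting the stops between the two vehicles (each non-empty) and, for each split, find the best tour for each vehicle:
  {P1} + {P2, P3, P4, P5, P6}: 16 + 80 = 96
  {P2} + {P1, P3, P4, P5, P6}: 14 + 89 = 103
  {P1, P2} + {P3, P4, P5, P6}: 30 + 80 = 110
  {P3} + {P1, P2, P4, P5, P6}: 54 + 89 = 143
  {P1, P3} + {P2, P4, P5, P6}: 65 + 80 = 145
  {P2, P3} + {P1, P4, P5, P6}: 56 + 89 = 145
  … (31 splits in total)
Best: vehicle 1 Hub → P1 → Hub = 16; vehicle 2 Hub → P2 → P4 → P5 → P3 → P6 → Hub = 80; combined 96.

Minimum combined distance: 96 m.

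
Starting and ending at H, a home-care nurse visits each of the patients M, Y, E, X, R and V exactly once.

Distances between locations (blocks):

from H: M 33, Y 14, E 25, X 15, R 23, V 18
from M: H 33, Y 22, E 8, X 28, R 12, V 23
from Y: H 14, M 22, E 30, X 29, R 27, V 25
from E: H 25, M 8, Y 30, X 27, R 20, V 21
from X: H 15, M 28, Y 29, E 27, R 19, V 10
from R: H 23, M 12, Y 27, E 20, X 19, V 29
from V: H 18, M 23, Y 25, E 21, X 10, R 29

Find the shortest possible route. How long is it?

There are 360 distinct closed tours to check (reversals are equivalent).
H - M - Y - E - X - R - V - H: 33+22+30+27+19+29+18 = 178
H - M - Y - E - X - V - R - H: 33+22+30+27+10+29+23 = 174
H - M - Y - E - R - X - V - H: 33+22+30+20+19+10+18 = 152
H - M - Y - E - R - V - X - H: 33+22+30+20+29+10+15 = 159
H - M - Y - E - V - X - R - H: 33+22+30+21+10+19+23 = 158
H - M - Y - E - V - R - X - H: 33+22+30+21+29+19+15 = 169
H - M - Y - X - E - R - V - H: 33+22+29+27+20+29+18 = 178
H - M - Y - X - E - V - R - H: 33+22+29+27+21+29+23 = 184
… (352 more)
H - Y - R - M - E - V - X - H: 14+27+12+8+21+10+15 = 107  ← best
The minimum is 107.
One optimal route: H → Y → R → M → E → V → X → H (or its reverse).

107 blocks — the shortest possible round trip.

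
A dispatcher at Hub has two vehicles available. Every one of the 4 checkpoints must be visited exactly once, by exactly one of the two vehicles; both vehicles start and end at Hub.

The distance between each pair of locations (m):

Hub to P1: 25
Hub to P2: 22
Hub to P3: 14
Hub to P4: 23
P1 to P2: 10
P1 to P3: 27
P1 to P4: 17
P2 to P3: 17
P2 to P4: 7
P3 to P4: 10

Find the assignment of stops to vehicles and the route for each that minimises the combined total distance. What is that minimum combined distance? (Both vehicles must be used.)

Minimum combined distance: 93 m.

Check every non-empty split of the stops between the two vehicles; for each half take its own optimal tour:
  {P1} + {P2, P3, P4}: 50 + 53 = 103
  {P2} + {P1, P3, P4}: 44 + 66 = 110
  {P1, P2} + {P3, P4}: 57 + 47 = 104
  {P3} + {P1, P2, P4}: 28 + 65 = 93
  {P1, P3} + {P2, P4}: 66 + 52 = 118
  {P2, P3} + {P1, P4}: 53 + 65 = 118
  … (7 splits in total)
Best: vehicle 1 Hub → P3 → Hub = 28; vehicle 2 Hub → P1 → P2 → P4 → Hub = 65; combined 93.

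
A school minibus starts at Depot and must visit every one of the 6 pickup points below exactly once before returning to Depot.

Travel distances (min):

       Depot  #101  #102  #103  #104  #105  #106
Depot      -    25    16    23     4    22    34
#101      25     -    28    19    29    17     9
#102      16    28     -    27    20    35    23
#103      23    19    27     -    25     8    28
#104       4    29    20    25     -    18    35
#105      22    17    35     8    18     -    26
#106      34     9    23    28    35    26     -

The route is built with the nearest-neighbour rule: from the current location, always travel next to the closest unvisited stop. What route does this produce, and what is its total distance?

97 min along Depot → #104 → #105 → #103 → #101 → #106 → #102 → Depot.

From Depot: distances to unvisited — #104=4, #102=16, #105=22, #103=23, #101=25, #106=34. Nearest is #104 (4).
From #104: distances to unvisited — #105=18, #102=20, #103=25, #101=29, #106=35. Nearest is #105 (18).
From #105: distances to unvisited — #103=8, #101=17, #106=26, #102=35. Nearest is #103 (8).
From #103: distances to unvisited — #101=19, #102=27, #106=28. Nearest is #101 (19).
From #101: distances to unvisited — #106=9, #102=28. Nearest is #106 (9).
From #106: distances to unvisited — #102=23. Nearest is #102 (23).
Return #102→Depot: 16.
Total = 4 + 18 + 8 + 19 + 9 + 23 + 16 = 97.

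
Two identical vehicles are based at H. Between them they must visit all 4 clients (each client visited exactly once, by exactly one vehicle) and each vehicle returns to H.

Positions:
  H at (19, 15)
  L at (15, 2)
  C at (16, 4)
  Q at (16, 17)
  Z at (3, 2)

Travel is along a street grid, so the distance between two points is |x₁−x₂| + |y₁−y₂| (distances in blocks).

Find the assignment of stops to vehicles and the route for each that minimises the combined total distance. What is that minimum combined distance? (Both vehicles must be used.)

Minimum combined distance: 68 blocks.

Check every non-empty split of the stops between the two vehicles; for each half take its own optimal tour:
  {L} + {C, Q, Z}: 34 + 62 = 96
  {C} + {L, Q, Z}: 28 + 62 = 90
  {L, C} + {Q, Z}: 34 + 62 = 96
  {Q} + {L, C, Z}: 10 + 58 = 68
  {L, Q} + {C, Z}: 38 + 58 = 96
  {C, Q} + {L, Z}: 32 + 58 = 90
  … (7 splits in total)
Best: vehicle 1 H → Q → H = 10; vehicle 2 H → L → Z → C → H = 58; combined 68.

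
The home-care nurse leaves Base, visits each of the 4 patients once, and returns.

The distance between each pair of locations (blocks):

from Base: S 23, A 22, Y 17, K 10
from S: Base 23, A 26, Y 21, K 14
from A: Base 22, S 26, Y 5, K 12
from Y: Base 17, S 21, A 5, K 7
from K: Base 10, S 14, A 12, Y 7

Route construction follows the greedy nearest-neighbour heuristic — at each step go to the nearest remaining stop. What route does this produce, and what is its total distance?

At Base the remaining stops are K 10, Y 17, A 22, S 23; go to K.
At K the remaining stops are Y 7, A 12, S 14; go to Y.
At Y the remaining stops are A 5, S 21; go to A.
At A the remaining stops are S 26; go to S.
Return S→Base: 23.
Total = 10 + 7 + 5 + 26 + 23 = 71.

71 blocks along Base → K → Y → A → S → Base.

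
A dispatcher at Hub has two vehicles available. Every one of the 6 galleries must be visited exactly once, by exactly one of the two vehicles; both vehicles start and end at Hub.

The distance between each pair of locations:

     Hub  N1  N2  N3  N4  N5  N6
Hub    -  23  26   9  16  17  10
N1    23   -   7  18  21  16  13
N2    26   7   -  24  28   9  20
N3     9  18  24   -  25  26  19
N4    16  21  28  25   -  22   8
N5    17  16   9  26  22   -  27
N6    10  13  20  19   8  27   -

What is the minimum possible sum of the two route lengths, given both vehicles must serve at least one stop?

Check every non-empty split of the stops between the two vehicles; for each half take its own optimal tour:
  {N1} + {N2, N3, N4, N5, N6}: 46 + 82 = 128
  {N2} + {N1, N3, N4, N5, N6}: 52 + 83 = 135
  {N1, N2} + {N3, N4, N5, N6}: 56 + 75 = 131
  {N3} + {N1, N2, N4, N5, N6}: 18 + 70 = 88
  {N1, N3} + {N2, N4, N5, N6}: 50 + 70 = 120
  {N2, N3} + {N1, N4, N5, N6}: 59 + 70 = 129
  … (31 splits in total)
Best: vehicle 1 Hub → N3 → Hub = 18; vehicle 2 Hub → N4 → N6 → N1 → N2 → N5 → Hub = 70; combined 88.

88 — the smallest possible combined total.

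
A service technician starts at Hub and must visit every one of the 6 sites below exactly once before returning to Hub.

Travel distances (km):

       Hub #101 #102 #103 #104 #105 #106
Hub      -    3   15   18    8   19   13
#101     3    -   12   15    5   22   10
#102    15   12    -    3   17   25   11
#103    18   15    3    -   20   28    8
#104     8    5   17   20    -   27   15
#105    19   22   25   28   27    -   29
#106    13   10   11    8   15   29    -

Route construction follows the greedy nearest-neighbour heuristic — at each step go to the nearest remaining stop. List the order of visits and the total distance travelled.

78 km along Hub → #101 → #104 → #106 → #103 → #102 → #105 → Hub.

Hub → [#101:3 / #104:8 / #106:13 / #102:15 / #103:18 / #105:19] → #101 (3)
#101 → [#104:5 / #106:10 / #102:12 / #103:15 / #105:22] → #104 (5)
#104 → [#106:15 / #102:17 / #103:20 / #105:27] → #106 (15)
#106 → [#103:8 / #102:11 / #105:29] → #103 (8)
#103 → [#102:3 / #105:28] → #102 (3)
#102 → [#105:25] → #105 (25)
Return #105→Hub: 19.
Total = 3 + 5 + 15 + 8 + 3 + 25 + 19 = 78.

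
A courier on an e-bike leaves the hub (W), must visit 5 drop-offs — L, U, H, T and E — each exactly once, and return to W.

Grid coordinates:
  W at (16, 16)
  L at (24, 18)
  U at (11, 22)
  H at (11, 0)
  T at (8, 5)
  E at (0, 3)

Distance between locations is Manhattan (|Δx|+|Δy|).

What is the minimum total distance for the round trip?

Minimum total distance: 92.

With 5 stops there are 5!/2 = 60 distinct round trips (a route and its reverse cost the same).
W → L → U → H → T → E → W: 10+17+22+8+10+29 = 96
W → L → U → H → E → T → W: 10+17+22+14+10+19 = 92
W → L → U → T → H → E → W: 10+17+20+8+14+29 = 98
W → L → U → T → E → H → W: 10+17+20+10+14+21 = 92
W → L → U → E → H → T → W: 10+17+30+14+8+19 = 98
W → L → U → E → T → H → W: 10+17+30+10+8+21 = 96
W → L → H → U → T → E → W: 10+31+22+20+10+29 = 122
W → L → H → U → E → T → W: 10+31+22+30+10+19 = 122
W → L → H → T → U → E → W: 10+31+8+20+30+29 = 128
W → L → H → T → E → U → W: 10+31+8+10+30+11 = 100
W → L → H → E → U → T → W: 10+31+14+30+20+19 = 124
W → L → H → E → T → U → W: 10+31+14+10+20+11 = 96
W → L → T → U → H → E → W: 10+29+20+22+14+29 = 124
W → L → T → U → E → H → W: 10+29+20+30+14+21 = 124
… (46 more)
The minimum is 92.
One optimal route: W → L → U → H → E → T → W (or its reverse).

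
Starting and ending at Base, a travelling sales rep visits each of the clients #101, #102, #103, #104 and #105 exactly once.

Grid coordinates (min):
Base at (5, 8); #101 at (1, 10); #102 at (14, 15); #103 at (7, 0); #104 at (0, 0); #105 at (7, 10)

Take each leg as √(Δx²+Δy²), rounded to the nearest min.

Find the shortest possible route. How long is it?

There are 60 distinct closed tours to check (reversals are equivalent).
Base-#101-#102-#103-#104-#105-Base: 4+14+17+7+12+3 = 57
Base-#101-#102-#103-#105-#104-Base: 4+14+17+10+12+9 = 66
Base-#101-#102-#104-#103-#105-Base: 4+14+21+7+10+3 = 59
Base-#101-#102-#104-#105-#103-Base: 4+14+21+12+10+8 = 69
Base-#101-#102-#105-#103-#104-Base: 4+14+9+10+7+9 = 53
Base-#101-#102-#105-#104-#103-Base: 4+14+9+12+7+8 = 54
Base-#101-#103-#102-#104-#105-Base: 4+12+17+21+12+3 = 69
Base-#101-#103-#102-#105-#104-Base: 4+12+17+9+12+9 = 63
Base-#101-#103-#104-#102-#105-Base: 4+12+7+21+9+3 = 56
Base-#101-#103-#104-#105-#102-Base: 4+12+7+12+9+11 = 55
Base-#101-#103-#105-#102-#104-Base: 4+12+10+9+21+9 = 65
Base-#101-#103-#105-#104-#102-Base: 4+12+10+12+21+11 = 70
Base-#101-#104-#102-#103-#105-Base: 4+10+21+17+10+3 = 65
Base-#101-#104-#102-#105-#103-Base: 4+10+21+9+10+8 = 62
… (46 more)
Base-#101-#104-#103-#102-#105-Base: 4+10+7+17+9+3 = 50  ← best
The minimum is 50.
One optimal route: Base → #101 → #104 → #103 → #102 → #105 → Base (or its reverse).

50 min — the shortest possible round trip.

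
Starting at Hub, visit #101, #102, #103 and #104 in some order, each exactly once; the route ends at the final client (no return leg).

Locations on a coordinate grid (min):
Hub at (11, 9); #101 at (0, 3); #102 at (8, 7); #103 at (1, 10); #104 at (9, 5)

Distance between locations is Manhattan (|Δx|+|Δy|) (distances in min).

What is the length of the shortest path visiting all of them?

There are 4! = 24 possible orderings.
Hub → #101 → #102 → #103 → #104: 17+12+10+13 = 52
Hub → #101 → #102 → #104 → #103: 17+12+3+13 = 45
Hub → #101 → #103 → #102 → #104: 17+8+10+3 = 38
Hub → #101 → #103 → #104 → #102: 17+8+13+3 = 41
Hub → #101 → #104 → #102 → #103: 17+11+3+10 = 41
Hub → #101 → #104 → #103 → #102: 17+11+13+10 = 51
Hub → #102 → #101 → #103 → #104: 5+12+8+13 = 38
Hub → #102 → #101 → #104 → #103: 5+12+11+13 = 41
Hub → #102 → #103 → #101 → #104: 5+10+8+11 = 34
Hub → #102 → #103 → #104 → #101: 5+10+13+11 = 39
Hub → #102 → #104 → #101 → #103: 5+3+11+8 = 27
Hub → #102 → #104 → #103 → #101: 5+3+13+8 = 29
Hub → #103 → #101 → #102 → #104: 11+8+12+3 = 34
Hub → #103 → #101 → #104 → #102: 11+8+11+3 = 33
… (10 more)
The minimum is 27.
One shortest path: Hub → #102 → #104 → #101 → #103.

27 min — the minimum one-way total.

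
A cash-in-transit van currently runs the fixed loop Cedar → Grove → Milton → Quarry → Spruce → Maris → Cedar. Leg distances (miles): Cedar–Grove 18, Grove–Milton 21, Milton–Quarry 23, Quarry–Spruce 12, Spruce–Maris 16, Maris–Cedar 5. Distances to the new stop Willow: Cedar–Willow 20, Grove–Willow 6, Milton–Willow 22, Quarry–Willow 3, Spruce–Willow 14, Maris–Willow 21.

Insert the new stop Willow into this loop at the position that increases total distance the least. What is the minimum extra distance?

Insertion cost between consecutive stops i–j is d(i,Willow) + d(Willow,j) − d(i,j):
  between Cedar and Grove: 20 + 6 − 18 = 8
  between Grove and Milton: 6 + 22 − 21 = 7
  between Milton and Quarry: 22 + 3 − 23 = 2
  between Quarry and Spruce: 3 + 14 − 12 = 5
  between Spruce and Maris: 14 + 21 − 16 = 19
  between Maris and Cedar: 21 + 20 − 5 = 36
Cheapest insertion is between Milton and Quarry, adding 2.
New total = 95 + 2 = 97.

Minimum extra distance: 2 miles, inserting Willow between Milton and Quarry.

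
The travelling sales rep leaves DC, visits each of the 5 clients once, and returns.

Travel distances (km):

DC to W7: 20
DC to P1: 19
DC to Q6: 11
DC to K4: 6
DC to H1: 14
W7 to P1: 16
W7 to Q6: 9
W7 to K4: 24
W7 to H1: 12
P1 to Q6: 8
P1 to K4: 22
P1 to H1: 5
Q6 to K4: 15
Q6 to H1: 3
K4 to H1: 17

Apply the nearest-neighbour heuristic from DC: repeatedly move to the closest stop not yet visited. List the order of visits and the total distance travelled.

From DC: distances to unvisited — K4=6, Q6=11, H1=14, P1=19, W7=20. Nearest is K4 (6).
From K4: distances to unvisited — Q6=15, H1=17, P1=22, W7=24. Nearest is Q6 (15).
From Q6: distances to unvisited — H1=3, P1=8, W7=9. Nearest is H1 (3).
From H1: distances to unvisited — P1=5, W7=12. Nearest is P1 (5).
From P1: distances to unvisited — W7=16. Nearest is W7 (16).
Return W7→DC: 20.
Total = 6 + 15 + 3 + 5 + 16 + 20 = 65.

65 km along DC → K4 → Q6 → H1 → P1 → W7 → DC.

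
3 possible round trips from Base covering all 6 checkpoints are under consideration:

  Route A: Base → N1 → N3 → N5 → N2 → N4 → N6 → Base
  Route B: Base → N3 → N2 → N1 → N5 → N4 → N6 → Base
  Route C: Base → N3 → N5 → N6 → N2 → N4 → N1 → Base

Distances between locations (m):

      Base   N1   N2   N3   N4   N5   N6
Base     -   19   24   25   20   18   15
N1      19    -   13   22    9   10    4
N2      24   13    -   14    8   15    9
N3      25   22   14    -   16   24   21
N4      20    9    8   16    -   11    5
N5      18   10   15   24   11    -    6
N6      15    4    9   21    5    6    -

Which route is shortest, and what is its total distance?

93 m — Route B is the shortest.

Route A: 19 + 22 + 24 + 15 + 8 + 5 + 15 = 108
Route B: 25 + 14 + 13 + 10 + 11 + 5 + 15 = 93
Route C: 25 + 24 + 6 + 9 + 8 + 9 + 19 = 100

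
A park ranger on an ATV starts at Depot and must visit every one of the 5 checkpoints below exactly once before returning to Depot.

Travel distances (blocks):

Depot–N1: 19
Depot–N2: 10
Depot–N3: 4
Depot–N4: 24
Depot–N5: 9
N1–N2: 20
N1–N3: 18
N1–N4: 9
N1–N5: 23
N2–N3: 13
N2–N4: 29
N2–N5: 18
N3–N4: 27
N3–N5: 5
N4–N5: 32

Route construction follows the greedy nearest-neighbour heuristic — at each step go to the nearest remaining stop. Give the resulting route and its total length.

Nearest-neighbour total = 80 blocks; route Depot → N3 → N5 → N2 → N1 → N4 → Depot.

Depot → [N3:4 / N5:9 / N2:10 / N1:19 / N4:24] → N3 (4)
N3 → [N5:5 / N2:13 / N1:18 / N4:27] → N5 (5)
N5 → [N2:18 / N1:23 / N4:32] → N2 (18)
N2 → [N1:20 / N4:29] → N1 (20)
N1 → [N4:9] → N4 (9)
Return N4→Depot: 24.
Total = 4 + 5 + 18 + 20 + 9 + 24 = 80.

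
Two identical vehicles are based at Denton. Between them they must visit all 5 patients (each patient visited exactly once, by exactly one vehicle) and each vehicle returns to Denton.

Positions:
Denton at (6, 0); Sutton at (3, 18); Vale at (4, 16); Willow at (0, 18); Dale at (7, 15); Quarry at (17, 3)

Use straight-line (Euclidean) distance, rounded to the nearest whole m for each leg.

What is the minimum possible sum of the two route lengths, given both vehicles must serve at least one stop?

Minimum combined distance: 64 m.

Try each way of splitting the stops between the two vehicles (each non-empty) and, for each split, find the best tour for each vehicle:
  {Sutton} + {Vale, Willow, Dale, Quarry}: 36 + 53 = 89
  {Vale} + {Sutton, Willow, Dale, Quarry}: 32 + 54 = 86
  {Sutton, Vale} + {Willow, Dale, Quarry}: 36 + 54 = 90
  {Willow} + {Sutton, Vale, Dale, Quarry}: 38 + 50 = 88
  {Sutton, Willow} + {Vale, Dale, Quarry}: 40 + 46 = 86
  {Vale, Willow} + {Sutton, Dale, Quarry}: 39 + 50 = 89
  … (15 splits in total)
  {Sutton, Vale, Willow, Dale} + {Quarry}: 42 + 22 = 64  ← best
Best: vehicle 1 Denton → Willow → Sutton → Vale → Dale → Denton = 42; vehicle 2 Denton → Quarry → Denton = 22; combined 64.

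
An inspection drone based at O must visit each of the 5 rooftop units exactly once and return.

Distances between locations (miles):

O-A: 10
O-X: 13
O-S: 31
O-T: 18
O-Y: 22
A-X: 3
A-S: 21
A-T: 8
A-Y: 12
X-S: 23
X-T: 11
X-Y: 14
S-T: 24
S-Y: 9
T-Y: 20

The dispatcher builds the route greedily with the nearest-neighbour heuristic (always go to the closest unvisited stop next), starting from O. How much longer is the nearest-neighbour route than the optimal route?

From O: A=10, X=13, T=18, Y=22, S=31 → choose A (10).
From A: X=3, T=8, Y=12, S=21 → choose X (3).
From X: T=11, Y=14, S=23 → choose T (11).
From T: Y=20, S=24 → choose Y (20).
From Y: S=9 → choose S (9).
NN route O → A → X → T → Y → S → O costs 84.
Optimal: O → A → X → Y → S → T → O costs 78 (by enumerating all 60 distinct tours).
Excess = 84 − 78 = 6.

6 miles longer than the optimal tour.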